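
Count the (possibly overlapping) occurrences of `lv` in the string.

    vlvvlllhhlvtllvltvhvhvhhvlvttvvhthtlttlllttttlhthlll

Sliding a length-2 window over the 52 characters (51 positions):
  position 2–3: lv
  position 10–11: lv
  position 14–15: lv
  position 26–27: lv

4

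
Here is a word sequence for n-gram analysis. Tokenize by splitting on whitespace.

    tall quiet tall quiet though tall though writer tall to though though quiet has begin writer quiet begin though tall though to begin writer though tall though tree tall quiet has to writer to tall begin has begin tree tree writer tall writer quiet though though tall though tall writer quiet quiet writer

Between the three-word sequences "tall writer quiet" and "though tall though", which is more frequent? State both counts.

"tall writer quiet": 2 occurrences
"though tall though": 4 occurrences

"though tall though" (4 vs 2)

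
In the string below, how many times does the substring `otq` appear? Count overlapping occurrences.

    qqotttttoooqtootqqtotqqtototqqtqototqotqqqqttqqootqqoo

Sliding a length-3 window over the 54 characters (52 positions):
  position 15–17: otq
  position 20–22: otq
  position 27–29: otq
  position 35–37: otq
  position 38–40: otq
  position 49–51: otq

6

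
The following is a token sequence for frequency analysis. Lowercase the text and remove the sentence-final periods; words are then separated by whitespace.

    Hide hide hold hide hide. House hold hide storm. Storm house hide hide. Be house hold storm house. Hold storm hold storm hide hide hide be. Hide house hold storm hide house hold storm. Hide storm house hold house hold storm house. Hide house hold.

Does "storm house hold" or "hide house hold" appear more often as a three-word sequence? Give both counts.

"hide house hold" (4 vs 2)

"storm house hold": 2 occurrences
"hide house hold": 4 occurrences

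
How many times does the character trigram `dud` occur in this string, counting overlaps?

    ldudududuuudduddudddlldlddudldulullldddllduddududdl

Sliding a length-3 window over the 51 characters (49 positions):
  position 2–4: dud
  position 4–6: dud
  position 6–8: dud
  position 13–15: dud
  position 16–18: dud
  position 26–28: dud
  position 42–44: dud
  position 45–47: dud
  position 47–49: dud

9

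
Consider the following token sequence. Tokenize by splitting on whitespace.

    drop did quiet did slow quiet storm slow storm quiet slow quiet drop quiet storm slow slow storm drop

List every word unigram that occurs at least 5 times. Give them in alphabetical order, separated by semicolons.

quiet; slow

Unigram counts meeting the condition (at least 5 times):
  quiet: 5
  slow: 5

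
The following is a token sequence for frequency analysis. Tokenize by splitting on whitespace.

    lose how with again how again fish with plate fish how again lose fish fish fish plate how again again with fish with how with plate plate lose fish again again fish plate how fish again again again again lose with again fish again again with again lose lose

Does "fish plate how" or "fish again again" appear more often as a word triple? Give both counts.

"fish plate how": 2 occurrences
"fish again again": 3 occurrences

"fish again again" (3 vs 2)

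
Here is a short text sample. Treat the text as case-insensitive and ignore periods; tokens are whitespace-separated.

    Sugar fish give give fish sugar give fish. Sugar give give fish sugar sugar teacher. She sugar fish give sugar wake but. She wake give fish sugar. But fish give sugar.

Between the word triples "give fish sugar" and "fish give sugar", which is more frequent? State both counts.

"give fish sugar": 4 occurrences
"fish give sugar": 2 occurrences

"give fish sugar" (4 vs 2)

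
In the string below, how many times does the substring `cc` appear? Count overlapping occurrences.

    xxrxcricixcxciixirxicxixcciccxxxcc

3

Sliding a length-2 window over the 34 characters (33 positions):
  position 25–26: cc
  position 28–29: cc
  position 33–34: cc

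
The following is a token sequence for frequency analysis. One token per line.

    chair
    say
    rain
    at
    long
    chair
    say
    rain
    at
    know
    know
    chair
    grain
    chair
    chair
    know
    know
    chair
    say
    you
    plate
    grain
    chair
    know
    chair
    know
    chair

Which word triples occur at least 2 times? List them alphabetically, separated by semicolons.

Trigram counts meeting the condition (at least 2 times):
  chair know chair: 2
  chair say rain: 2
  know know chair: 2
  say rain at: 2

chair know chair; chair say rain; know know chair; say rain at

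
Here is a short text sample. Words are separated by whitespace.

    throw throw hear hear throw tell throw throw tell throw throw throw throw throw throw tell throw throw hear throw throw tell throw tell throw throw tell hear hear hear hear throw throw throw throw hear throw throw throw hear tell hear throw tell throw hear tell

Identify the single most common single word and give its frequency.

Unigram frequencies (highest first):
  throw: 27
  hear: 11
  tell: 9

"throw", 27 times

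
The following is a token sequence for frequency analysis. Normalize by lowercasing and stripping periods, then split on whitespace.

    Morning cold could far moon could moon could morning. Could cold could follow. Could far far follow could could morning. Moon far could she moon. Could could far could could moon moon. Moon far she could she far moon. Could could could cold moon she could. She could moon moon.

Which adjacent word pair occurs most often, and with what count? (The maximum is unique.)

"could could", 5 times

Bigram frequencies (highest first):
  could could: 5
  moon could: 4
  could far: 3
  could moon: 3
  could she: 3
  moon moon: 3
  … (19 more, each ≤ 3)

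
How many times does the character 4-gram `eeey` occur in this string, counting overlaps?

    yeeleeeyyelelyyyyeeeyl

Sliding a length-4 window over the 22 characters (19 positions):
  position 5–8: eeey
  position 18–21: eeey

2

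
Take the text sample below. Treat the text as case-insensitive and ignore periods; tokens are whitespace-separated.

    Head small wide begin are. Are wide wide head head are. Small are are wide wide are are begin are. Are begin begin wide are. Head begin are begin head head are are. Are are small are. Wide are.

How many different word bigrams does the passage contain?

39 tokens → 38 bigram windows in total.
Repeated bigrams (each contributes count−1 duplicates):
  are are: 7
  are begin: 3
  are wide: 3
  begin are: 3
  wide are: 3
  are small: 2
  head are: 2
  head head: 2
  … (2 more repeated)
19 duplicate windows → 38 − 19 = 19 distinct.

19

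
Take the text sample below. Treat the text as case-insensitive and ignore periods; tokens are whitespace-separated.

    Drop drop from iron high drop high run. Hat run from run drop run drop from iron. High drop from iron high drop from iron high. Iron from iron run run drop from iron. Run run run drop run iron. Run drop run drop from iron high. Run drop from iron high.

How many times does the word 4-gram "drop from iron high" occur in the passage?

6

Scanning the 49 overlapping 4-gram windows for "drop from iron high":
  position 2–5: drop from iron high
  position 15–18: drop from iron high
  position 19–22: drop from iron high
  position 23–26: drop from iron high
  position 44–47: drop from iron high
  position 49–52: drop from iron high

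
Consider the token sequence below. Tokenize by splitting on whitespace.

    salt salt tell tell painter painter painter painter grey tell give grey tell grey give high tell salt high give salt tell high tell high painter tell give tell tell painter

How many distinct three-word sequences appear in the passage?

31 tokens → 29 trigram windows in total.
Repeated trigrams (each contributes count−1 duplicates):
  painter painter painter: 2
  tell tell painter: 2
2 duplicate windows → 29 − 2 = 27 distinct.

27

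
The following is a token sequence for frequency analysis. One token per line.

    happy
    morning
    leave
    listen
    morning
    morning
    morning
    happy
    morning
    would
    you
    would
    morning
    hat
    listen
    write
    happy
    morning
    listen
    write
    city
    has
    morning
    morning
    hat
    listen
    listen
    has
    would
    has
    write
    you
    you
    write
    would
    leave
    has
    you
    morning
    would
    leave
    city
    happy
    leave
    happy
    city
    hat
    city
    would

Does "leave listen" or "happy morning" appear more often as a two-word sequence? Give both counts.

"happy morning" (3 vs 1)

"leave listen": 1 occurrence
"happy morning": 3 occurrences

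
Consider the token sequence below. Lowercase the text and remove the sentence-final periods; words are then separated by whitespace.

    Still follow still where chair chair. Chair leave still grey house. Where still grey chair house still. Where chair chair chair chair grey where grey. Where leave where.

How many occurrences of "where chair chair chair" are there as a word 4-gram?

2

Scanning the 25 overlapping 4-gram windows for "where chair chair chair":
  position 4–7: where chair chair chair
  position 18–21: where chair chair chair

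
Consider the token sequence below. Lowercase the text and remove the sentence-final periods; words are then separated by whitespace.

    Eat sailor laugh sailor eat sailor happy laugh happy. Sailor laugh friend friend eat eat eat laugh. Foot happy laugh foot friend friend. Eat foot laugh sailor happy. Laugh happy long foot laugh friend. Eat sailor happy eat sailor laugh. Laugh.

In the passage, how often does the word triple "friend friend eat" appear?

2

Scanning the 39 overlapping trigram windows for "friend friend eat":
  position 12–14: friend friend eat
  position 22–24: friend friend eat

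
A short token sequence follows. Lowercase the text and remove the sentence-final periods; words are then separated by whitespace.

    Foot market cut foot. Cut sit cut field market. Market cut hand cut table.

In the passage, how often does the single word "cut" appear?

Scanning the 14 tokens for "cut":
  position 3: cut
  position 5: cut
  position 7: cut
  position 11: cut
  position 13: cut

5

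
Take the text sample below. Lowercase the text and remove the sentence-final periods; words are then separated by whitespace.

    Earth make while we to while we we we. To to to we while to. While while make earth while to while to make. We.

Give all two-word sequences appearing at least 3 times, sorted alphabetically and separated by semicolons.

Bigram counts meeting the condition (at least 3 times):
  to while: 3
  while to: 3

to while; while to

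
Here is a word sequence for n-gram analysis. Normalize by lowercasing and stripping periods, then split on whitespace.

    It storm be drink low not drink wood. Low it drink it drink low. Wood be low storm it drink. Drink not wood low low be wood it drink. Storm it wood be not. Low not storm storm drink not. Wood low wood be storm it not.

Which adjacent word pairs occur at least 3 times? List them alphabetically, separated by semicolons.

Bigram counts meeting the condition (at least 3 times):
  it drink: 4
  storm it: 3
  wood be: 3
  wood low: 3

it drink; storm it; wood be; wood low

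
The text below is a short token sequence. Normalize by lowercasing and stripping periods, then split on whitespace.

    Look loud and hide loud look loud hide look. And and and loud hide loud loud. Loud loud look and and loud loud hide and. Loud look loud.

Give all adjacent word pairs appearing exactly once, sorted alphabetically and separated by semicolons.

and hide; hide and; hide look; loud and

Bigram counts meeting the condition (exactly once):
  and hide: 1
  hide and: 1
  hide look: 1
  loud and: 1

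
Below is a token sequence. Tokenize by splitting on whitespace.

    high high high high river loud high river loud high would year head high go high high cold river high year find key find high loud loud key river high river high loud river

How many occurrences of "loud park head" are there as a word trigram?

0

Scanning the 32 overlapping trigram windows for "loud park head":
  (none found)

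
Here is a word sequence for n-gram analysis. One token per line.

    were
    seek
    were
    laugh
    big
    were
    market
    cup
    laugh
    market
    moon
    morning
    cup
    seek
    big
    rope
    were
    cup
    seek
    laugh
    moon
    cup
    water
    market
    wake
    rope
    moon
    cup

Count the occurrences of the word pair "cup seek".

Scanning the 27 overlapping bigram windows for "cup seek":
  position 13–14: cup seek
  position 18–19: cup seek

2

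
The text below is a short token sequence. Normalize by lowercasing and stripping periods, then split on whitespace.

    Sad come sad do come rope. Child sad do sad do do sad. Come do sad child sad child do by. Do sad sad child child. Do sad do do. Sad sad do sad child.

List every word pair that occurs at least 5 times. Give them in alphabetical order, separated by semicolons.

do sad; sad do

Bigram counts meeting the condition (at least 5 times):
  do sad: 7
  sad do: 5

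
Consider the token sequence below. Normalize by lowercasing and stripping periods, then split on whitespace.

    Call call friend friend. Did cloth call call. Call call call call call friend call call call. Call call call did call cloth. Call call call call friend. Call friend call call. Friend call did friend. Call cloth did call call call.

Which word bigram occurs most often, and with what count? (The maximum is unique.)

Bigram frequencies (highest first):
  call call: 18
  call friend: 5
  friend call: 5
  cloth call: 2
  call did: 2
  did call: 2
  … (6 more, each ≤ 2)

"call call", 18 times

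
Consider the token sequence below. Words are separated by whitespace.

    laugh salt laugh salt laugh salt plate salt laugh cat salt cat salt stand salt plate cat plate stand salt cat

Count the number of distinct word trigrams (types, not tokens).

21 tokens → 19 trigram windows in total.
Repeated trigrams (each contributes count−1 duplicates):
  laugh salt laugh: 2
  salt laugh salt: 2
2 duplicate windows → 19 − 2 = 17 distinct.

17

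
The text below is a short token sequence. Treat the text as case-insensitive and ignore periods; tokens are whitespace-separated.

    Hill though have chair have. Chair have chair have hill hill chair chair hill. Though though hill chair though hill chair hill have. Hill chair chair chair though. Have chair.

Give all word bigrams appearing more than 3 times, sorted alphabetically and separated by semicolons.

have chair; hill chair

Bigram counts meeting the condition (more than 3 times):
  have chair: 4
  hill chair: 4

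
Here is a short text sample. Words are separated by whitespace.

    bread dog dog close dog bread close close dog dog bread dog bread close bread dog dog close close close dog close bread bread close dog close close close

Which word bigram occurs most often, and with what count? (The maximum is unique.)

"close close", 5 times

Bigram frequencies (highest first):
  close close: 5
  dog close: 4
  close dog: 4
  bread dog: 3
  dog dog: 3
  dog bread: 3
  … (3 more, each ≤ 3)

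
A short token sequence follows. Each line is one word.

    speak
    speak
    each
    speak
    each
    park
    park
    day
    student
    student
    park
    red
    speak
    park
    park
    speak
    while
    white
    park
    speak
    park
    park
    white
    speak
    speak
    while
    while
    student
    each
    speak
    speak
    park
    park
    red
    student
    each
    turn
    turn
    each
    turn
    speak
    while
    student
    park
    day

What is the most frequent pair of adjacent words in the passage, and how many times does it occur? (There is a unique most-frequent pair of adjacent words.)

"park park", 4 times

Bigram frequencies (highest first):
  park park: 4
  speak speak: 3
  speak park: 3
  speak while: 3
  speak each: 2
  each speak: 2
  … (20 more, each ≤ 2)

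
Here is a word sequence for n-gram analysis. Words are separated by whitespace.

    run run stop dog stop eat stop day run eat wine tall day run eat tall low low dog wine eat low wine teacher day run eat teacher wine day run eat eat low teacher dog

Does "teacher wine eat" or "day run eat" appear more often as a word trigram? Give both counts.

"day run eat" (4 vs 0)

"teacher wine eat": 0 occurrences
"day run eat": 4 occurrences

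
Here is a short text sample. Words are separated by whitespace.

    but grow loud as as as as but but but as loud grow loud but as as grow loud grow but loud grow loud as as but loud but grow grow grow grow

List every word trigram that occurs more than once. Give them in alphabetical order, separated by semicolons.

as as as; as as but; grow grow grow; grow loud as; loud as as; loud grow loud

Trigram counts meeting the condition (more than once):
  as as as: 2
  as as but: 2
  grow grow grow: 2
  grow loud as: 2
  loud as as: 2
  loud grow loud: 2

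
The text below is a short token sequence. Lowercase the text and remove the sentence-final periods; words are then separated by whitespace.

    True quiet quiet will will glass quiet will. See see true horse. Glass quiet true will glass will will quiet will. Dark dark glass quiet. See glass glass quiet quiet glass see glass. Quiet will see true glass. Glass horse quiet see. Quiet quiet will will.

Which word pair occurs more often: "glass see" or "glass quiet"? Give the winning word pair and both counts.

"glass see": 1 occurrence
"glass quiet": 5 occurrences

"glass quiet" (5 vs 1)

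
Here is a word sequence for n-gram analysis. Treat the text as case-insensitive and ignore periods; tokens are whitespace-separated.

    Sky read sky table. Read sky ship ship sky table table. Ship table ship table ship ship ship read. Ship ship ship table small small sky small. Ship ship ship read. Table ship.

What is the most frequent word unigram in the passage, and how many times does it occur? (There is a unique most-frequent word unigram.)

"ship", 14 times

Unigram frequencies (highest first):
  ship: 14
  table: 7
  sky: 5
  read: 4
  small: 3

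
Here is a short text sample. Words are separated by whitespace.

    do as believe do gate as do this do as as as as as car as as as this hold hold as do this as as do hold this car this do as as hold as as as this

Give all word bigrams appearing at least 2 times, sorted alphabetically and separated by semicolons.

as as; as do; as this; do as; do this; hold as; this do

Bigram counts meeting the condition (at least 2 times):
  as as: 10
  as do: 3
  as this: 2
  do as: 3
  do this: 2
  hold as: 2
  this do: 2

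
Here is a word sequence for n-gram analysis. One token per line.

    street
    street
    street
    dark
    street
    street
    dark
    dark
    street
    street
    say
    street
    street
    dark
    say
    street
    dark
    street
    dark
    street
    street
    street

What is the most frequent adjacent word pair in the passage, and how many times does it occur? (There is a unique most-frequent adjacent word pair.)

"street street", 7 times

Bigram frequencies (highest first):
  street street: 7
  street dark: 5
  dark street: 4
  say street: 2
  dark dark: 1
  street say: 1
  … (1 more, each ≤ 1)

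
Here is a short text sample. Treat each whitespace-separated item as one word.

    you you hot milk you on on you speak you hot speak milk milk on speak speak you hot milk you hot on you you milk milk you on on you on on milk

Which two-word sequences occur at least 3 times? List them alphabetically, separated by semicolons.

milk you; on on; on you; you hot; you on

Bigram counts meeting the condition (at least 3 times):
  milk you: 3
  on on: 3
  on you: 3
  you hot: 4
  you on: 3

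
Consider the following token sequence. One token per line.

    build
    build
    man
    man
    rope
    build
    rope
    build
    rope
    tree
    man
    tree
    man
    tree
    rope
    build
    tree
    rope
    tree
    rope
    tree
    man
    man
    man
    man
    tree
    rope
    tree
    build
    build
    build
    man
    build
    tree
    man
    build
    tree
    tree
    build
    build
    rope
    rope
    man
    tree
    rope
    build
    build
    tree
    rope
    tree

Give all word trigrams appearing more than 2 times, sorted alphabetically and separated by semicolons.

man tree rope; tree rope tree

Trigram counts meeting the condition (more than 2 times):
  man tree rope: 3
  tree rope tree: 4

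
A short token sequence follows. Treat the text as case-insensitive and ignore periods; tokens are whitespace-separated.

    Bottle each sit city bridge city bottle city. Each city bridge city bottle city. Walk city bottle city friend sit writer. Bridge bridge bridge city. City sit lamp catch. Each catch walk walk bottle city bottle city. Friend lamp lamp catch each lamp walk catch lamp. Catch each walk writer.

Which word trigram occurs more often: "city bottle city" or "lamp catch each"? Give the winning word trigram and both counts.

"city bottle city": 4 occurrences
"lamp catch each": 3 occurrences

"city bottle city" (4 vs 3)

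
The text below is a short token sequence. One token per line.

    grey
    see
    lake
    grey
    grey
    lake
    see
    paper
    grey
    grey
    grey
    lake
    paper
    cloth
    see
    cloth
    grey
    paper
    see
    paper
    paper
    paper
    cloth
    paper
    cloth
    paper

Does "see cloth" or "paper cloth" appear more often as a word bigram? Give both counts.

"see cloth": 1 occurrence
"paper cloth": 3 occurrences

"paper cloth" (3 vs 1)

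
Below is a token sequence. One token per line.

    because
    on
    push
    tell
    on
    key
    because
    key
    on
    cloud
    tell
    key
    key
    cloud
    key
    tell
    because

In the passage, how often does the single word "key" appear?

5

Scanning the 17 tokens for "key":
  position 6: key
  position 8: key
  position 12: key
  position 13: key
  position 15: key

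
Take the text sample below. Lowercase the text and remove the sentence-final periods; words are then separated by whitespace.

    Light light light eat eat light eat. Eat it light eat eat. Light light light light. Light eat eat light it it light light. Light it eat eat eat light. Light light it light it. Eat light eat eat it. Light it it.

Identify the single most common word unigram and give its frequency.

"light", 20 times

Unigram frequencies (highest first):
  light: 20
  eat: 14
  it: 9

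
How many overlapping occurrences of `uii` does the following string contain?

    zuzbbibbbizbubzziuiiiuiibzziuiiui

Sliding a length-3 window over the 33 characters (31 positions):
  position 18–20: uii
  position 22–24: uii
  position 29–31: uii

3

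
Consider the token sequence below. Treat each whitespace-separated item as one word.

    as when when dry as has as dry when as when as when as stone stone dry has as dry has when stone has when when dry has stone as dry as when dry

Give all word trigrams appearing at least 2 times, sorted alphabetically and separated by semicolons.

Trigram counts meeting the condition (at least 2 times):
  as when as: 2
  has as dry: 2
  when as when: 2
  when when dry: 2

as when as; has as dry; when as when; when when dry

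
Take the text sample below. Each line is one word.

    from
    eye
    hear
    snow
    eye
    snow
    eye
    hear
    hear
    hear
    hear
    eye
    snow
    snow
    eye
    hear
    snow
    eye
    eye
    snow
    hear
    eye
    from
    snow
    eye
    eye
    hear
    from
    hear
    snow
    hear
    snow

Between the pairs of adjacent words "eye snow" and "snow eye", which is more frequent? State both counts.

"snow eye" (5 vs 3)

"eye snow": 3 occurrences
"snow eye": 5 occurrences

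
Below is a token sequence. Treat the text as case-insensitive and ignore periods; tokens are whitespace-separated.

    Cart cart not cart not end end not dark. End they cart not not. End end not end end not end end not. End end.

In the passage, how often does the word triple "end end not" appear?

Scanning the 23 overlapping trigram windows for "end end not":
  position 6–8: end end not
  position 15–17: end end not
  position 18–20: end end not
  position 21–23: end end not

4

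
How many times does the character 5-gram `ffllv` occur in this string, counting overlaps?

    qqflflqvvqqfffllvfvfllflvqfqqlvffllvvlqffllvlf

Sliding a length-5 window over the 46 characters (42 positions):
  position 13–17: ffllv
  position 32–36: ffllv
  position 40–44: ffllv

3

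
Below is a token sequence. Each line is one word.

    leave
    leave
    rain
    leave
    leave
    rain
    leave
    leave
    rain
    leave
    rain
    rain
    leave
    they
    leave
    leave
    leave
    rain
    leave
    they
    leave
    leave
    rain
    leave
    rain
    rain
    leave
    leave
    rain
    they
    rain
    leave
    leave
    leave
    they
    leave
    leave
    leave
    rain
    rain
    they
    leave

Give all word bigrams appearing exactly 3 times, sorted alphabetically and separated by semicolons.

Bigram counts meeting the condition (exactly 3 times):
  leave they: 3
  rain rain: 3

leave they; rain rain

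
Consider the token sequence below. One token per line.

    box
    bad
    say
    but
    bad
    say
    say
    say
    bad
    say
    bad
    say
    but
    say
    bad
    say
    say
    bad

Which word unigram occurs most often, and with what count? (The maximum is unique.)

Unigram frequencies (highest first):
  say: 9
  bad: 6
  but: 2
  box: 1

"say", 9 times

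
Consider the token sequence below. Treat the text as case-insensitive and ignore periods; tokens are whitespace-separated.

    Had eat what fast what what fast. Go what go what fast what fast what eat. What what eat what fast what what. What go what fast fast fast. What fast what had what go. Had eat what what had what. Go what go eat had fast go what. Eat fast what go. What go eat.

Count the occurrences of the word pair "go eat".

2

Scanning the 55 overlapping bigram windows for "go eat":
  position 44–45: go eat
  position 55–56: go eat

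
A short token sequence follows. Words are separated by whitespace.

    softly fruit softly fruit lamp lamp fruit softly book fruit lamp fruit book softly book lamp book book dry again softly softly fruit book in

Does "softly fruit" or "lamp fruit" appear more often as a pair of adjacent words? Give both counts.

"softly fruit": 3 occurrences
"lamp fruit": 2 occurrences

"softly fruit" (3 vs 2)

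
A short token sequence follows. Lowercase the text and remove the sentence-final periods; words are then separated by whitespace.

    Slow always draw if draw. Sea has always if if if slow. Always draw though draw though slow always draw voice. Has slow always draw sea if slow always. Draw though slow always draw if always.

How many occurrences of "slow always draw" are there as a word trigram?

Scanning the 34 overlapping trigram windows for "slow always draw":
  position 1–3: slow always draw
  position 12–14: slow always draw
  position 18–20: slow always draw
  position 23–25: slow always draw
  position 28–30: slow always draw
  position 32–34: slow always draw

6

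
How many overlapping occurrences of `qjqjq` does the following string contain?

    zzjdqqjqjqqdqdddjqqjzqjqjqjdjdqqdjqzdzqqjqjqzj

Sliding a length-5 window over the 46 characters (42 positions):
  position 6–10: qjqjq
  position 22–26: qjqjq
  position 40–44: qjqjq

3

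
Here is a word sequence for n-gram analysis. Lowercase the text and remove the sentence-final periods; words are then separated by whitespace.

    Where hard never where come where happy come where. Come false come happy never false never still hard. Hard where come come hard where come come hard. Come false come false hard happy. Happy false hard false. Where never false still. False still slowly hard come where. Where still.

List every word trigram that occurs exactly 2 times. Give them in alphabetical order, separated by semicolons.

come come hard; come false come; hard where come; where come come

Trigram counts meeting the condition (exactly 2 times):
  come come hard: 2
  come false come: 2
  hard where come: 2
  where come come: 2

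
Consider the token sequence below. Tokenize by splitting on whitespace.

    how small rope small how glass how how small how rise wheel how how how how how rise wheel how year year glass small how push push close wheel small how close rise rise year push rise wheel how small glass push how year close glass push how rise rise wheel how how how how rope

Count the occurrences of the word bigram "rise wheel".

Scanning the 55 overlapping bigram windows for "rise wheel":
  position 11–12: rise wheel
  position 18–19: rise wheel
  position 37–38: rise wheel
  position 50–51: rise wheel

4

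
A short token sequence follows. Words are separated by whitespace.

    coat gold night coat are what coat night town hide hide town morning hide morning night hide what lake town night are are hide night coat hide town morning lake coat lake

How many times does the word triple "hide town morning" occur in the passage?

Scanning the 30 overlapping trigram windows for "hide town morning":
  position 11–13: hide town morning
  position 27–29: hide town morning

2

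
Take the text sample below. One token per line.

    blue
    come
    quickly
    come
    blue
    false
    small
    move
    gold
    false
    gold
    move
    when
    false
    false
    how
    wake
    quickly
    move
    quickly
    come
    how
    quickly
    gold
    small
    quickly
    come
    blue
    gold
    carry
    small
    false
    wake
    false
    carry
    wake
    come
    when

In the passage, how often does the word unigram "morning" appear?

Scanning the 38 tokens for "morning":
  (none found)

0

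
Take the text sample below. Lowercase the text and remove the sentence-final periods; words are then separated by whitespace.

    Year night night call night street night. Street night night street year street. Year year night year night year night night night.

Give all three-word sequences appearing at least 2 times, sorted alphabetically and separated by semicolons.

night street night; night year night; year night night; year night year

Trigram counts meeting the condition (at least 2 times):
  night street night: 2
  night year night: 2
  year night night: 2
  year night year: 2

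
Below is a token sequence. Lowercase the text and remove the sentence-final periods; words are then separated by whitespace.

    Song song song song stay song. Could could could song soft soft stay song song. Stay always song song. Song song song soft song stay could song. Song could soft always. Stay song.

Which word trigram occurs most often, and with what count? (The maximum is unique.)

Trigram frequencies (highest first):
  song song song: 5
  song song stay: 2
  song stay song: 1
  stay song could: 1
  song could could: 1
  could could could: 1
  … (20 more, each ≤ 1)

"song song song", 5 times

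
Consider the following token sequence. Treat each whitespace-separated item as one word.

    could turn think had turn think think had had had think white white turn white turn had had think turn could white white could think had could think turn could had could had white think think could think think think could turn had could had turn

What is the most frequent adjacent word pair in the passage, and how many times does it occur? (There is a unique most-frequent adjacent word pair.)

"think think", 4 times

Bigram frequencies (highest first):
  think think: 4
  think had: 3
  had had: 3
  could think: 3
  had could: 3
  could had: 3
  … (16 more, each ≤ 2)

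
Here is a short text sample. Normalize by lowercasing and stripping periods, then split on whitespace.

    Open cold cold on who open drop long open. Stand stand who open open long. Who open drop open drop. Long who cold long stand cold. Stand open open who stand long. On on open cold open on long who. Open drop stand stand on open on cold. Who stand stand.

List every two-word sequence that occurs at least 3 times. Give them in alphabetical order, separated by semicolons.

long who; open drop; stand stand; who open

Bigram counts meeting the condition (at least 3 times):
  long who: 3
  open drop: 4
  stand stand: 3
  who open: 4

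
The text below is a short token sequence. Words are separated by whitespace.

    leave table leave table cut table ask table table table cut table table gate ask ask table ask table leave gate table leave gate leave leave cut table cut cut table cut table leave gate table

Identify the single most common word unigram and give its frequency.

Unigram frequencies (highest first):
  table: 15
  leave: 7
  cut: 6
  ask: 4
  gate: 4

"table", 15 times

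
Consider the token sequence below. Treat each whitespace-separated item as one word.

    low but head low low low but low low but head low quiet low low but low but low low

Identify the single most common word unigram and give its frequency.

"low", 12 times

Unigram frequencies (highest first):
  low: 12
  but: 5
  head: 2
  quiet: 1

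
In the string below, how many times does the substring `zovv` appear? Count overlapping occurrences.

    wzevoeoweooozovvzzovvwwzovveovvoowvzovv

4

Sliding a length-4 window over the 39 characters (36 positions):
  position 13–16: zovv
  position 18–21: zovv
  position 24–27: zovv
  position 36–39: zovv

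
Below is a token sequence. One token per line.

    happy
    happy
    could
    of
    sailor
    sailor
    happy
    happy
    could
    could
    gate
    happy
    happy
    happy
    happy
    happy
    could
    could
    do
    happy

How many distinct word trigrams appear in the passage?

13

20 tokens → 18 trigram windows in total.
Repeated trigrams (each contributes count−1 duplicates):
  happy happy could: 3
  happy happy happy: 3
  happy could could: 2
5 duplicate windows → 18 − 5 = 13 distinct.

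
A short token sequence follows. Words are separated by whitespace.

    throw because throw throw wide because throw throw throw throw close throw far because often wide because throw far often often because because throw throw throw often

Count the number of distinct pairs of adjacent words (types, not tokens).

16

27 tokens → 26 bigram windows in total.
Repeated bigrams (each contributes count−1 duplicates):
  throw throw: 6
  because throw: 4
  throw far: 2
  wide because: 2
10 duplicate windows → 26 − 10 = 16 distinct.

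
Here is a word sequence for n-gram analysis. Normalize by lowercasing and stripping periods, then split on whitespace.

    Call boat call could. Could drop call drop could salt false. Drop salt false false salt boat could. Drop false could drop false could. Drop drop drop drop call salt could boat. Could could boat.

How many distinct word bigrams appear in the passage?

22

35 tokens → 34 bigram windows in total.
Repeated bigrams (each contributes count−1 duplicates):
  could drop: 4
  drop drop: 3
  boat could: 2
  could boat: 2
  could could: 2
  drop call: 2
  drop false: 2
  false could: 2
  … (1 more repeated)
12 duplicate windows → 34 − 12 = 22 distinct.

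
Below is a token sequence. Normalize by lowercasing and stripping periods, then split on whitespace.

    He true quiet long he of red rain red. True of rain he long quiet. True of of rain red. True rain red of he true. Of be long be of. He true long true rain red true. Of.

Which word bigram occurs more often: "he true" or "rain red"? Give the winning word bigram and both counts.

"he true": 3 occurrences
"rain red": 4 occurrences

"rain red" (4 vs 3)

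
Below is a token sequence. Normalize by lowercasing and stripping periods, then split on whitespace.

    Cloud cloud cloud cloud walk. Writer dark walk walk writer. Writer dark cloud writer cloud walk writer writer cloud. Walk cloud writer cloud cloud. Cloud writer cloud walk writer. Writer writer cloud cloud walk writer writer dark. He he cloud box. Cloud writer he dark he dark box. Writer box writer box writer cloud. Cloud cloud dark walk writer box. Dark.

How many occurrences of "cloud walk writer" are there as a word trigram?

Scanning the 59 overlapping trigram windows for "cloud walk writer":
  position 4–6: cloud walk writer
  position 15–17: cloud walk writer
  position 27–29: cloud walk writer
  position 33–35: cloud walk writer

4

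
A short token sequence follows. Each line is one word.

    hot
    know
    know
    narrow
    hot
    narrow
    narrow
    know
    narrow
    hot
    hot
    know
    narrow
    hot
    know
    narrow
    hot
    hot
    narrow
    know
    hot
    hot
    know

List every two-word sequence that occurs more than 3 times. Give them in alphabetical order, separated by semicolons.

hot know; know narrow; narrow hot

Bigram counts meeting the condition (more than 3 times):
  hot know: 4
  know narrow: 4
  narrow hot: 4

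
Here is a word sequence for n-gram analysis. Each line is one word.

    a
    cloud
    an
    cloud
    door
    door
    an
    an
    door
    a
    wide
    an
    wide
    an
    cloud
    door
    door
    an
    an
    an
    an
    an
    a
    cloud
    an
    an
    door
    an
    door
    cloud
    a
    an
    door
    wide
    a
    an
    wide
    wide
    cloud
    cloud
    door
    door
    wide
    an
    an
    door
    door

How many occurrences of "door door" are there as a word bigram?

Scanning the 46 overlapping bigram windows for "door door":
  position 5–6: door door
  position 16–17: door door
  position 41–42: door door
  position 46–47: door door

4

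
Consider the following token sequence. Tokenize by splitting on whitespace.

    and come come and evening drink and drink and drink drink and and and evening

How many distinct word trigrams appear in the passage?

12

15 tokens → 13 trigram windows in total.
Repeated trigrams (each contributes count−1 duplicates):
  drink and drink: 2
1 duplicate windows → 13 − 1 = 12 distinct.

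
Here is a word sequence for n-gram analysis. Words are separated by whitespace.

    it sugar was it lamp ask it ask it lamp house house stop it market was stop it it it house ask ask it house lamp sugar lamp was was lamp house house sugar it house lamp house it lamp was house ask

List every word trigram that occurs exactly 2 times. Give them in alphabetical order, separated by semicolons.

Trigram counts meeting the condition (exactly 2 times):
  it house lamp: 2
  lamp house house: 2

it house lamp; lamp house house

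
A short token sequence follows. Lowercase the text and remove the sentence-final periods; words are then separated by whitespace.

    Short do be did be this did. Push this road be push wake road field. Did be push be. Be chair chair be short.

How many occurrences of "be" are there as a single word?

Scanning the 24 tokens for "be":
  position 3: be
  position 5: be
  position 11: be
  position 17: be
  position 19: be
  position 20: be
  position 23: be

7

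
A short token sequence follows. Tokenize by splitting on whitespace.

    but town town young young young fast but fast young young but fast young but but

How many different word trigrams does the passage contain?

13

16 tokens → 14 trigram windows in total.
Repeated trigrams (each contributes count−1 duplicates):
  but fast young: 2
1 duplicate windows → 14 − 1 = 13 distinct.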